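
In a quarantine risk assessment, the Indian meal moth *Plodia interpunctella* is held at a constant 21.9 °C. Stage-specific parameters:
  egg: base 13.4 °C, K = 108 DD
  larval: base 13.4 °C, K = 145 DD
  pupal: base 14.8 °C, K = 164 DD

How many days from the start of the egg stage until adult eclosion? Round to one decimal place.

52.9 days

egg: 108 / (21.9 − 13.4) = 108 / 8.5 = 12.706 d.
larval: 145 / (21.9 − 13.4) = 145 / 8.5 = 17.059 d.
pupal: 164 / (21.9 − 14.8) = 164 / 7.1 = 23.099 d.
Sum = 52.863 ≈ 52.9 days.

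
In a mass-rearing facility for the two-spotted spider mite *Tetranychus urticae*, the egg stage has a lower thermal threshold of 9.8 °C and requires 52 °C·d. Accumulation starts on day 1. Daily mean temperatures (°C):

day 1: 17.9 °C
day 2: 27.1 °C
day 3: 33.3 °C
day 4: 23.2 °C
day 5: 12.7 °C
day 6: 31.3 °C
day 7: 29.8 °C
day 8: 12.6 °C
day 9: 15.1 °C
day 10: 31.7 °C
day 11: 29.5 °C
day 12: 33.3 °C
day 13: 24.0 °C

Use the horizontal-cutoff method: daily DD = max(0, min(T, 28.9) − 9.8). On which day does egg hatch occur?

Daily DD above 9.8 °C (capped at 19.1): 8.1, 17.3, 19.1, 13.4, 2.9, 19.1, 19.1, 2.8, 5.3, 19.1, 19.1, 19.1, 14.2.
Cumulative: 8.1, 25.4, 44.5, 57.9, 60.8, 79.9, 99.0, 101.8, 107.1, 126.2, 145.3, 164.4, 178.6.
The total first reaches 52 DD on day 4.

day 4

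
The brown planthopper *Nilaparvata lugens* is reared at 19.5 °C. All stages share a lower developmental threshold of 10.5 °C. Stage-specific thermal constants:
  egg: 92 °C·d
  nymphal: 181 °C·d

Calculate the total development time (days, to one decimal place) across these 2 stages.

30.3 days

Daily accumulation at 19.5 °C = 19.5 − 10.5 = 9.0 DD/day.
Total K = 92 + 181 = 273 DD.
Total duration = 273 / 9.0 = 30.333 ≈ 30.3 days.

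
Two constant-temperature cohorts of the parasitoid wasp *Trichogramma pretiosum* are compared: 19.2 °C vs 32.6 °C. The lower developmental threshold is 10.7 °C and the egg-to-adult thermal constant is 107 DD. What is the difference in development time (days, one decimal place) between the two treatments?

7.7 days

At 19.2 °C: 107 / (19.2 − 10.7) = 107 / 8.5 = 12.588 d.
At 32.6 °C: 107 / (32.6 − 10.7) = 107 / 21.9 = 4.886 d.
Difference = |12.588 − 4.886| = 7.702 ≈ 7.7 days.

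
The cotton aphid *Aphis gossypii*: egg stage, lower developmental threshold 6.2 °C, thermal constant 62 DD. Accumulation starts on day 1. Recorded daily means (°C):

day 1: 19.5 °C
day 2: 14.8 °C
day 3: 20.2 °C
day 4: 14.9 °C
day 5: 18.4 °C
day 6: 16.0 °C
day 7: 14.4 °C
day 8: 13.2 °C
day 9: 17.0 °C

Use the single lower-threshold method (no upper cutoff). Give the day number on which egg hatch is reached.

day 6

Daily DD above 6.2 °C: 13.3, 8.6, 14.0, 8.7, 12.2, 9.8, 8.2, 7.0, 10.8.
Cumulative: 13.3, 21.9, 35.9, 44.6, 56.8, 66.6, 74.8, 81.8, 92.6.
The total first reaches 62 DD on day 6.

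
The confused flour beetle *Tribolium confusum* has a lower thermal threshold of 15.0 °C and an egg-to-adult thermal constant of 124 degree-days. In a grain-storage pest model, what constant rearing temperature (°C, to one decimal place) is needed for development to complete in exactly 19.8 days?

21.3 °C

Required daily accumulation = 124 / 19.8 = 6.263 DD/day.
T = T_base + 6.263 = 15.0 + 6.263 = 21.263 ≈ 21.3 °C.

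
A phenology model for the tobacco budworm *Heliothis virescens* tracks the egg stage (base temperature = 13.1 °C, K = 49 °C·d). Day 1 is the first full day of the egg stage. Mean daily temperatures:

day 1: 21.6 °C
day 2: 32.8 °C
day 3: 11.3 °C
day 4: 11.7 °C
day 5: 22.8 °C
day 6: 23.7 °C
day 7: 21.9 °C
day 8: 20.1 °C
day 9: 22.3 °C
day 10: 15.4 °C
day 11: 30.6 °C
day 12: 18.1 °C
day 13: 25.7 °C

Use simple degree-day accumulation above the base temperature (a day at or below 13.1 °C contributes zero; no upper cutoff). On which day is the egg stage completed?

day 7

Daily DD above 13.1 °C: 8.5, 19.7, 0.0, 0.0, 9.7, 10.6, 8.8, 7.0, 9.2, 2.3, 17.5, 5.0, 12.6.
Cumulative: 8.5, 28.2, 28.2, 28.2, 37.9, 48.5, 57.3, 64.3, 73.5, 75.8, 93.3, 98.3, 110.9.
The total first reaches 49 DD on day 7.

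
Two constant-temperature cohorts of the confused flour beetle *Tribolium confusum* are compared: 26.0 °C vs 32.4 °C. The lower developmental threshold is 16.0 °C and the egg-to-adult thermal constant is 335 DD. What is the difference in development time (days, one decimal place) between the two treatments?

13.1 days

At 26.0 °C: 335 / (26.0 − 16.0) = 335 / 10.0 = 33.500 d.
At 32.4 °C: 335 / (32.4 − 16.0) = 335 / 16.4 = 20.427 d.
Difference = |33.500 − 20.427| = 13.073 ≈ 13.1 days.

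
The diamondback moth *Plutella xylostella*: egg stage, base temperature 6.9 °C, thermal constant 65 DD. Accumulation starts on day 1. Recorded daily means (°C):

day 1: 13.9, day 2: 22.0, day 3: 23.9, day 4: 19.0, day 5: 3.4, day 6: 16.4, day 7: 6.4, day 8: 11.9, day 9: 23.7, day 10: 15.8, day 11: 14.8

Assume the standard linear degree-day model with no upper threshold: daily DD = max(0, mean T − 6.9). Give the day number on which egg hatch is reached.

Daily DD above 6.9 °C: 7.0, 15.1, 17.0, 12.1, 0.0, 9.5, 0.0, 5.0, 16.8, 8.9, 7.9.
Cumulative: 7.0, 22.1, 39.1, 51.2, 51.2, 60.7, 60.7, 65.7, 82.5, 91.4, 99.3.
The total first reaches 65 DD on day 8.

day 8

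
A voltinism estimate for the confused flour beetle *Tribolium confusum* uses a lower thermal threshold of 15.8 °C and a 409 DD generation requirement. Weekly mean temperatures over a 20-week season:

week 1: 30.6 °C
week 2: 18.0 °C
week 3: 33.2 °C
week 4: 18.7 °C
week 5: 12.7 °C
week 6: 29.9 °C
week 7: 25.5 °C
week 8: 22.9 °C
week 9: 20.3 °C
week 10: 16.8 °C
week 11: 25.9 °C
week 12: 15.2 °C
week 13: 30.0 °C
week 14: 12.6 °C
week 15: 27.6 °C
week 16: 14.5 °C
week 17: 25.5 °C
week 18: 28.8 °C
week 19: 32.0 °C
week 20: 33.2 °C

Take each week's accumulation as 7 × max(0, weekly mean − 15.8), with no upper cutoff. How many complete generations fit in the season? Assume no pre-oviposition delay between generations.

Weekly DD (7 × max(0, T̄ − 15.8)): 103.6, 15.4, 121.8, 20.3, 0.0, 98.7, 67.9, 49.7, 31.5, 7.0, 70.7, 0.0, 99.4, 0.0, 82.6, 0.0, 67.9, 91.0, 113.4, 121.8.
Season total = 1162.7 DD.
Complete generations = ⌊1162.7 / 409⌋ = 2.

2 generations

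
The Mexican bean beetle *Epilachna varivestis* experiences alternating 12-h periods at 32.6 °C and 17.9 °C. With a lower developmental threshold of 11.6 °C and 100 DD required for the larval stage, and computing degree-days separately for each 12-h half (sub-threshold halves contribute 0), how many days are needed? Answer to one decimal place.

Day half: max(0, 32.6 − 11.6) × 0.5 = 21.0 × 0.5 = 10.50 DD.
Night half: max(0, 17.9 − 11.6) × 0.5 = 6.3 × 0.5 = 3.15 DD.
Per 24 h: 13.65 DD/day.
Duration = 100 / 13.65 = 7.326 ≈ 7.3 days.

7.3 days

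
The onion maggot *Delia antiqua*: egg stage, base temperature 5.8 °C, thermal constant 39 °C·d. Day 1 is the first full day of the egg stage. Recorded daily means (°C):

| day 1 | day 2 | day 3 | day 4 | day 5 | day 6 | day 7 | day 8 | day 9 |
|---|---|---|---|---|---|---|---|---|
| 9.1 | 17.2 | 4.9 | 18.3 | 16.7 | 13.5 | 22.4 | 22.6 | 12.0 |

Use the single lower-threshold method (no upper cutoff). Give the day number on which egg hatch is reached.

day 6

Daily DD above 5.8 °C: 3.3, 11.4, 0.0, 12.5, 10.9, 7.7, 16.6, 16.8, 6.2.
Cumulative: 3.3, 14.7, 14.7, 27.2, 38.1, 45.8, 62.4, 79.2, 85.4.
The total first reaches 39 DD on day 6.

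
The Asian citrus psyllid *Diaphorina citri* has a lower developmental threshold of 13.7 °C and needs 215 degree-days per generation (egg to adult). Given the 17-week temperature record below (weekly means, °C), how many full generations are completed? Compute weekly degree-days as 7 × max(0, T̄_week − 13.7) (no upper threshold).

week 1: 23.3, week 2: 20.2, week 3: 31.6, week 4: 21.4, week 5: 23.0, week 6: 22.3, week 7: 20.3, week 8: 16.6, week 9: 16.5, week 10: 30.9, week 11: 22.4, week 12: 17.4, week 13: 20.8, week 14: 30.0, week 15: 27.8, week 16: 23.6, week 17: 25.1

5 generations

Weekly DD (7 × max(0, T̄ − 13.7)): 67.2, 45.5, 125.3, 53.9, 65.1, 60.2, 46.2, 20.3, 19.6, 120.4, 60.9, 25.9, 49.7, 114.1, 98.7, 69.3, 79.8.
Season total = 1122.1 DD.
Complete generations = ⌊1122.1 / 215⌋ = 5.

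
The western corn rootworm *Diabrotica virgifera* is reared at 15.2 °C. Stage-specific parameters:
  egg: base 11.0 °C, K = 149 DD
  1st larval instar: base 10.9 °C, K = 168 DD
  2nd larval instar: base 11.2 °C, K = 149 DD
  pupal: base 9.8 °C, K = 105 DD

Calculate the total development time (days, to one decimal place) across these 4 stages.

egg: 149 / (15.2 − 11.0) = 149 / 4.2 = 35.476 d.
1st larval instar: 168 / (15.2 − 10.9) = 168 / 4.3 = 39.070 d.
2nd larval instar: 149 / (15.2 − 11.2) = 149 / 4.0 = 37.250 d.
pupal: 105 / (15.2 − 9.8) = 105 / 5.4 = 19.444 d.
Sum = 131.240 ≈ 131.2 days.

131.2 days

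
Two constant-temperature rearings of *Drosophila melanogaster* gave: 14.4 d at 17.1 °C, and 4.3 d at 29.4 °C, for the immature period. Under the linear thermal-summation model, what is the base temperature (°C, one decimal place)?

11.9 °C

Under the model K = D·(T − T_b), so D₁·(T₁ − T_b) = D₂·(T₂ − T_b).
14.4·(17.1 − T_b) = 4.3·(29.4 − T_b)
T_b = (14.4·17.1 − 4.3·29.4) / (14.4 − 4.3) = 119.82 / 10.1 = 11.863 °C ≈ 11.9 °C.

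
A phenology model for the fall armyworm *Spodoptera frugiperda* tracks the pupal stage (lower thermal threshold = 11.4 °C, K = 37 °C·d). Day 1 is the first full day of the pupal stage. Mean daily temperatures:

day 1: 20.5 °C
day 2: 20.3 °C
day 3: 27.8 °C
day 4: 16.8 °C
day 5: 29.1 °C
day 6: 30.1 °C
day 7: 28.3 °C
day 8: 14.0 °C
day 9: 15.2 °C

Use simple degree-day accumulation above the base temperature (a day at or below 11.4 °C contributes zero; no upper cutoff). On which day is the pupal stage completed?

Daily DD above 11.4 °C: 9.1, 8.9, 16.4, 5.4, 17.7, 18.7, 16.9, 2.6, 3.8.
Cumulative: 9.1, 18.0, 34.4, 39.8, 57.5, 76.2, 93.1, 95.7, 99.5.
The total first reaches 37 DD on day 4.

day 4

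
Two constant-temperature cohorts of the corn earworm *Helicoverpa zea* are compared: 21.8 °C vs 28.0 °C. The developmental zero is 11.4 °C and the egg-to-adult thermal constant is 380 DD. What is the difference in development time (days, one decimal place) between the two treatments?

At 21.8 °C: 380 / (21.8 − 11.4) = 380 / 10.4 = 36.538 d.
At 28.0 °C: 380 / (28.0 − 11.4) = 380 / 16.6 = 22.892 d.
Difference = |36.538 − 22.892| = 13.647 ≈ 13.6 days.

13.6 days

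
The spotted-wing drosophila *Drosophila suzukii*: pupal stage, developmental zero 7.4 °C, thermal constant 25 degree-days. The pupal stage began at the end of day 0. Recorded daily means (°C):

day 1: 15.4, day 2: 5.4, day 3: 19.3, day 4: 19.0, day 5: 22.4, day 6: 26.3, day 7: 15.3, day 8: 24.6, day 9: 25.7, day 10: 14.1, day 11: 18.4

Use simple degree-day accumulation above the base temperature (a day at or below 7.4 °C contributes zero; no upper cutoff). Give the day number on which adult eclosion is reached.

day 4

Daily DD above 7.4 °C: 8.0, 0.0, 11.9, 11.6, 15.0, 18.9, 7.9, 17.2, 18.3, 6.7, 11.0.
Cumulative: 8.0, 8.0, 19.9, 31.5, 46.5, 65.4, 73.3, 90.5, 108.8, 115.5, 126.5.
The total first reaches 25 DD on day 4.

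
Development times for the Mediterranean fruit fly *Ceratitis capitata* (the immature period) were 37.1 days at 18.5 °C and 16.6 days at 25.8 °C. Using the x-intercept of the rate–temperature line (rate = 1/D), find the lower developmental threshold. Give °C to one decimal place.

12.6 °C

Linear rate model ⇒ the product D·(T − T_b) is constant across temperatures.
37.1·(18.5 − T_b) = 16.6·(25.8 − T_b)
T_b = (37.1·18.5 − 16.6·25.8) / (37.1 − 16.6) = 258.07 / 20.5 = 12.589 °C ≈ 12.6 °C.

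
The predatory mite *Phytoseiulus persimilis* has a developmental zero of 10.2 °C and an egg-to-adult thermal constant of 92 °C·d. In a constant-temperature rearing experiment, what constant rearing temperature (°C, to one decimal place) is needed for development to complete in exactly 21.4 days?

14.5 °C

Required daily accumulation = 92 / 21.4 = 4.299 DD/day.
T = T_base + 4.299 = 10.2 + 4.299 = 14.499 ≈ 14.5 °C.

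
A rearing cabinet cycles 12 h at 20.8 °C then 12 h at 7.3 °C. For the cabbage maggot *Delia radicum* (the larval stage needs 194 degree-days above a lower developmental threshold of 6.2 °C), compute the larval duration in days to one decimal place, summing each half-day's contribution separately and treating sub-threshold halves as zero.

24.7 days

Day half: max(0, 20.8 − 6.2) × 0.5 = 14.6 × 0.5 = 7.30 DD.
Night half: max(0, 7.3 − 6.2) × 0.5 = 1.1 × 0.5 = 0.55 DD.
Per 24 h: 7.85 DD/day.
Duration = 194 / 7.85 = 24.713 ≈ 24.7 days.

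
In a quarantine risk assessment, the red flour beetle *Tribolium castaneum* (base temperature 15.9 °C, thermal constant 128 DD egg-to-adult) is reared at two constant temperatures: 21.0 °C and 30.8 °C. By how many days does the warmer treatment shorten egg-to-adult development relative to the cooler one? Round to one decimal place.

At 21.0 °C: 128 / (21.0 − 15.9) = 128 / 5.1 = 25.098 d.
At 30.8 °C: 128 / (30.8 − 15.9) = 128 / 14.9 = 8.591 d.
Difference = |25.098 − 8.591| = 16.507 ≈ 16.5 days.

16.5 days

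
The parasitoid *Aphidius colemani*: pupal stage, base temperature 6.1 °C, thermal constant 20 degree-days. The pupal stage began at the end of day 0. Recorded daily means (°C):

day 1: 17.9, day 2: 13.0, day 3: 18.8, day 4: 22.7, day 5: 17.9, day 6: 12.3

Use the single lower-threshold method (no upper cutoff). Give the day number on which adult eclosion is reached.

Daily DD above 6.1 °C: 11.8, 6.9, 12.7, 16.6, 11.8, 6.2.
Cumulative: 11.8, 18.7, 31.4, 48.0, 59.8, 66.0.
The total first reaches 20 DD on day 3.

day 3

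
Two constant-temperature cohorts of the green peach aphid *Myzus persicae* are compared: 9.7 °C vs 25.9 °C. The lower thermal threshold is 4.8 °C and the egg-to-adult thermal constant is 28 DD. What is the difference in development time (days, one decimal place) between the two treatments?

4.4 days

At 9.7 °C: 28 / (9.7 − 4.8) = 28 / 4.9 = 5.714 d.
At 25.9 °C: 28 / (25.9 − 4.8) = 28 / 21.1 = 1.327 d.
Difference = |5.714 − 1.327| = 4.387 ≈ 4.4 days.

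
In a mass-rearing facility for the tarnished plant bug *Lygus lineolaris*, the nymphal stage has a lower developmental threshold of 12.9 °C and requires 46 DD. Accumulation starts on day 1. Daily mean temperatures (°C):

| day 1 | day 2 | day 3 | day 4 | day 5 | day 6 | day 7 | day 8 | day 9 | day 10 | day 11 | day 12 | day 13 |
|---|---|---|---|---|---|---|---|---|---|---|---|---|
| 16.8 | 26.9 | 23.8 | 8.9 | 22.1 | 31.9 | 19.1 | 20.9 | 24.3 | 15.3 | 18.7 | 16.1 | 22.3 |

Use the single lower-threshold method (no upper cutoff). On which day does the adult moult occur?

day 6

Daily DD above 12.9 °C: 3.9, 14.0, 10.9, 0.0, 9.2, 19.0, 6.2, 8.0, 11.4, 2.4, 5.8, 3.2, 9.4.
Cumulative: 3.9, 17.9, 28.8, 28.8, 38.0, 57.0, 63.2, 71.2, 82.6, 85.0, 90.8, 94.0, 103.4.
The total first reaches 46 DD on day 6.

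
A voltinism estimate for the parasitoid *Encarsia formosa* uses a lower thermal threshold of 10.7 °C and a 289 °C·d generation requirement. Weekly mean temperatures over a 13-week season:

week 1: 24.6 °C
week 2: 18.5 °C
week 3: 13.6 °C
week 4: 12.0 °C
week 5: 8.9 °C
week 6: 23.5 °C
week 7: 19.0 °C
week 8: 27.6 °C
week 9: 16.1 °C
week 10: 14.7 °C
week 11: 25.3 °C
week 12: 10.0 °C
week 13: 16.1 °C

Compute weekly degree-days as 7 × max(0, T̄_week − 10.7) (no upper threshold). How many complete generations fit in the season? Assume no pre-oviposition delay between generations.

Weekly DD (7 × max(0, T̄ − 10.7)): 97.3, 54.6, 20.3, 9.1, 0.0, 89.6, 58.1, 118.3, 37.8, 28.0, 102.2, 0.0, 37.8.
Season total = 653.1 DD.
Complete generations = ⌊653.1 / 289⌋ = 2.

2 generations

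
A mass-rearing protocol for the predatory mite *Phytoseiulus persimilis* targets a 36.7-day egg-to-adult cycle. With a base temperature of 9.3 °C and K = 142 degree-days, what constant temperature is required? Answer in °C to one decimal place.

Required daily accumulation = 142 / 36.7 = 3.869 DD/day.
T = T_base + 3.869 = 9.3 + 3.869 = 13.169 ≈ 13.2 °C.

13.2 °C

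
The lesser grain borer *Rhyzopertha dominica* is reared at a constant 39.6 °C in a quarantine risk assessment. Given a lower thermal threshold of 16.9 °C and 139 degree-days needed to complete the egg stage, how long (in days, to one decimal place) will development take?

Daily accumulation = 39.6 − 16.9 = 22.7 DD/day.
Duration = 139 / 22.7 = 6.123 ≈ 6.1 days.

6.1 days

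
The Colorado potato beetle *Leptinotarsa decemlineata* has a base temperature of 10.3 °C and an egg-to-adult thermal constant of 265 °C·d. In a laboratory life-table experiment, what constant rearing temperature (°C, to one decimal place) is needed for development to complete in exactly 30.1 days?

19.1 °C

Required daily accumulation = 265 / 30.1 = 8.804 DD/day.
T = T_base + 8.804 = 10.3 + 8.804 = 19.104 ≈ 19.1 °C.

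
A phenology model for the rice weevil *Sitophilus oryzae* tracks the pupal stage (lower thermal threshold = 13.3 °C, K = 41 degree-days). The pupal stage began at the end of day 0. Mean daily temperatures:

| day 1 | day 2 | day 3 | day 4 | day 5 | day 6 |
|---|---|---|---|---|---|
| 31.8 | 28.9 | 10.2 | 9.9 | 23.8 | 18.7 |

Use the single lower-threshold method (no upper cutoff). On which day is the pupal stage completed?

Daily DD above 13.3 °C: 18.5, 15.6, 0.0, 0.0, 10.5, 5.4.
Cumulative: 18.5, 34.1, 34.1, 34.1, 44.6, 50.0.
The total first reaches 41 DD on day 5.

day 5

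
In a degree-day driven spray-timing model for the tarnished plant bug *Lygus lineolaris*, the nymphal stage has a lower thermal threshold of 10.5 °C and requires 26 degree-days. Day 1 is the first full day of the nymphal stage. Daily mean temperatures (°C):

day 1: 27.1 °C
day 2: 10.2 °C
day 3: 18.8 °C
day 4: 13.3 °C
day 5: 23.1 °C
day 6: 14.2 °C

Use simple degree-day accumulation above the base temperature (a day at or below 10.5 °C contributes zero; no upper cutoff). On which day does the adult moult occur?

day 4

Daily DD above 10.5 °C: 16.6, 0.0, 8.3, 2.8, 12.6, 3.7.
Cumulative: 16.6, 16.6, 24.9, 27.7, 40.3, 44.0.
The total first reaches 26 DD on day 4.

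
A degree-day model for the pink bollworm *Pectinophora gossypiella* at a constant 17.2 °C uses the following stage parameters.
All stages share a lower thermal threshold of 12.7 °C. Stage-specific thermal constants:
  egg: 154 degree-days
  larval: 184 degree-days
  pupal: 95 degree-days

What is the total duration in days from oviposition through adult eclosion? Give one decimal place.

Daily accumulation at 17.2 °C = 17.2 − 12.7 = 4.5 DD/day.
Total K = 154 + 184 + 95 = 433 DD.
Total duration = 433 / 4.5 = 96.222 ≈ 96.2 days.

96.2 days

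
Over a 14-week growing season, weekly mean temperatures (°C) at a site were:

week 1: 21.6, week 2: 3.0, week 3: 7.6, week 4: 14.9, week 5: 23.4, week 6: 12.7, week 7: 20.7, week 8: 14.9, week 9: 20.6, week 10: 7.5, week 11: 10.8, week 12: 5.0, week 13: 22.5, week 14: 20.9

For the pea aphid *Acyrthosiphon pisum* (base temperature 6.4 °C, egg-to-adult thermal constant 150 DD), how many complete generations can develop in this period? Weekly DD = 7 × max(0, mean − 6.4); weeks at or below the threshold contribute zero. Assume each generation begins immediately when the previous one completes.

5 generations

Weekly DD (7 × max(0, T̄ − 6.4)): 106.4, 0.0, 8.4, 59.5, 119.0, 44.1, 100.1, 59.5, 99.4, 7.7, 30.8, 0.0, 112.7, 101.5.
Season total = 849.1 DD.
Complete generations = ⌊849.1 / 150⌋ = 5.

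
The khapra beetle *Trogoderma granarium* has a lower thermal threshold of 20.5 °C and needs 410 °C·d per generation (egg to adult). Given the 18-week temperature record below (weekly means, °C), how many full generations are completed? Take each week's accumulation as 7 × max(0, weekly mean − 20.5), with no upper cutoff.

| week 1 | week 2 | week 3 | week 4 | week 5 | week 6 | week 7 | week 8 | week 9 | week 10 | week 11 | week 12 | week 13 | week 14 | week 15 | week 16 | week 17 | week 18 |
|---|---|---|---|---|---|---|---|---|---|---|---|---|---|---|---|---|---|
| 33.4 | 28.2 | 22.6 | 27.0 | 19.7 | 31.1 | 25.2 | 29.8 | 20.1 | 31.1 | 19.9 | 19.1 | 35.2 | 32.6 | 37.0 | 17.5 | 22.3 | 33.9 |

2 generations

Weekly DD (7 × max(0, T̄ − 20.5)): 90.3, 53.9, 14.7, 45.5, 0.0, 74.2, 32.9, 65.1, 0.0, 74.2, 0.0, 0.0, 102.9, 84.7, 115.5, 0.0, 12.6, 93.8.
Season total = 860.3 DD.
Complete generations = ⌊860.3 / 410⌋ = 2.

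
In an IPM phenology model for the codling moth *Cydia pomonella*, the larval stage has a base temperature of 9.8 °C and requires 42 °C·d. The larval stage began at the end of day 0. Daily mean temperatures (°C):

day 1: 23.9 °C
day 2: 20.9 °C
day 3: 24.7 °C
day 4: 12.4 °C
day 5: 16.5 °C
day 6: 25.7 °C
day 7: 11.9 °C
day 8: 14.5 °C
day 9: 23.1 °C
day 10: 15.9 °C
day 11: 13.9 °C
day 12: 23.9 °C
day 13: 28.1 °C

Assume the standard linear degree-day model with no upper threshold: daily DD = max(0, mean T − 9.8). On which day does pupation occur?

Daily DD above 9.8 °C: 14.1, 11.1, 14.9, 2.6, 6.7, 15.9, 2.1, 4.7, 13.3, 6.1, 4.1, 14.1, 18.3.
Cumulative: 14.1, 25.2, 40.1, 42.7, 49.4, 65.3, 67.4, 72.1, 85.4, 91.5, 95.6, 109.7, 128.0.
The total first reaches 42 DD on day 4.

day 4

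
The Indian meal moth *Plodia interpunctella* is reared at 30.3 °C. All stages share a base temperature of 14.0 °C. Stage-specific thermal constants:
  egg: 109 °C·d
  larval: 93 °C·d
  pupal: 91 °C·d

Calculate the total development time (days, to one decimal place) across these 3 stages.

18.0 days

Daily accumulation at 30.3 °C = 30.3 − 14.0 = 16.3 DD/day.
Total K = 109 + 93 + 91 = 293 DD.
Total duration = 293 / 16.3 = 17.975 ≈ 18.0 days.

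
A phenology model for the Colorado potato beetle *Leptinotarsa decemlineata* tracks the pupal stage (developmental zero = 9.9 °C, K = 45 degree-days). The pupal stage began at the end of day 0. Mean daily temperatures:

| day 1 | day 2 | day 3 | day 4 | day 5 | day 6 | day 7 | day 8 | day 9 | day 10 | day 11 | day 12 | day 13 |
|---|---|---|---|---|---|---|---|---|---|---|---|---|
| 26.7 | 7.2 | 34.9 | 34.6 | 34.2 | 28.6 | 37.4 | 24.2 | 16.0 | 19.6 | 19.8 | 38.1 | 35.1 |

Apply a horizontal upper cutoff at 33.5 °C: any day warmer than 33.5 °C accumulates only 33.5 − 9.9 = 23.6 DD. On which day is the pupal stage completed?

Daily DD above 9.9 °C (capped at 23.6): 16.8, 0.0, 23.6, 23.6, 23.6, 18.7, 23.6, 14.3, 6.1, 9.7, 9.9, 23.6, 23.6.
Cumulative: 16.8, 16.8, 40.4, 64.0, 87.6, 106.3, 129.9, 144.2, 150.3, 160.0, 169.9, 193.5, 217.1.
The total first reaches 45 DD on day 4.

day 4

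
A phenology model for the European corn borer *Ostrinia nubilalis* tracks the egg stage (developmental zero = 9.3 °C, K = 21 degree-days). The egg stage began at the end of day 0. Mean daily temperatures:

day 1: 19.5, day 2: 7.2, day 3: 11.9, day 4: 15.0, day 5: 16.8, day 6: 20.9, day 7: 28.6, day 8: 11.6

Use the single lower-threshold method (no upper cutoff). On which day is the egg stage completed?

Daily DD above 9.3 °C: 10.2, 0.0, 2.6, 5.7, 7.5, 11.6, 19.3, 2.3.
Cumulative: 10.2, 10.2, 12.8, 18.5, 26.0, 37.6, 56.9, 59.2.
The total first reaches 21 DD on day 5.

day 5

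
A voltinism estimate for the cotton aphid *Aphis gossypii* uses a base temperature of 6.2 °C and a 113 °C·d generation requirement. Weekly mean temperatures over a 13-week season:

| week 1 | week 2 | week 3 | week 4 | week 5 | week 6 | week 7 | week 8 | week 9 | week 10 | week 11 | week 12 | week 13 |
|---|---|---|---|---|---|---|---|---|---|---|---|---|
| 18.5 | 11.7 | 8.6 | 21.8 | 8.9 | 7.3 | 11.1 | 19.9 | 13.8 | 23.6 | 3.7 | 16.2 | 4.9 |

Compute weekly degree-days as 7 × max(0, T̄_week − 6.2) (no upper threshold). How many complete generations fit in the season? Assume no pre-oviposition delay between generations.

5 generations

Weekly DD (7 × max(0, T̄ − 6.2)): 86.1, 38.5, 16.8, 109.2, 18.9, 7.7, 34.3, 95.9, 53.2, 121.8, 0.0, 70.0, 0.0.
Season total = 652.4 DD.
Complete generations = ⌊652.4 / 113⌋ = 5.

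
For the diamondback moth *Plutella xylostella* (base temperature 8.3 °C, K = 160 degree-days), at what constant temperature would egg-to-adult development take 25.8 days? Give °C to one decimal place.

14.5 °C

Required daily accumulation = 160 / 25.8 = 6.202 DD/day.
T = T_base + 6.202 = 8.3 + 6.202 = 14.502 ≈ 14.5 °C.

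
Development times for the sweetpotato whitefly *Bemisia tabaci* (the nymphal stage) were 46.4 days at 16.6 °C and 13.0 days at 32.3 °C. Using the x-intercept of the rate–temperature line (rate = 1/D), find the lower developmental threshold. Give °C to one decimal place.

Under the model K = D·(T − T_b), so D₁·(T₁ − T_b) = D₂·(T₂ − T_b).
46.4·(16.6 − T_b) = 13.0·(32.3 − T_b)
T_b = (46.4·16.6 − 13.0·32.3) / (46.4 − 13.0) = 350.34 / 33.4 = 10.489 °C ≈ 10.5 °C.

10.5 °C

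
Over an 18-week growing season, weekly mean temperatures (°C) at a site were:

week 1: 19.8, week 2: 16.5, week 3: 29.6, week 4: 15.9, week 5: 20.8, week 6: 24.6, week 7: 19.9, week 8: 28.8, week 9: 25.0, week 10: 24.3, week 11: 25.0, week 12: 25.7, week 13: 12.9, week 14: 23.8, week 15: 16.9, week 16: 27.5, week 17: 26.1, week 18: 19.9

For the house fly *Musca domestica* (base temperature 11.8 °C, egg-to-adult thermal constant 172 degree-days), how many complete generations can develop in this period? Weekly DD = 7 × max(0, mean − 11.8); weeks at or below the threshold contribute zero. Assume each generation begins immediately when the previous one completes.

7 generations

Weekly DD (7 × max(0, T̄ − 11.8)): 56.0, 32.9, 124.6, 28.7, 63.0, 89.6, 56.7, 119.0, 92.4, 87.5, 92.4, 97.3, 7.7, 84.0, 35.7, 109.9, 100.1, 56.7.
Season total = 1334.2 DD.
Complete generations = ⌊1334.2 / 172⌋ = 7.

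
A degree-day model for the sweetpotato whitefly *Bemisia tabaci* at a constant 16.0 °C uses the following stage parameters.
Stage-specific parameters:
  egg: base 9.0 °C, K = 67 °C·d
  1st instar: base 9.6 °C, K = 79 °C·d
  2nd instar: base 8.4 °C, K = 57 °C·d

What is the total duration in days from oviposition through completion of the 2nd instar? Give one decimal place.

29.4 days

egg: 67 / (16.0 − 9.0) = 67 / 7.0 = 9.571 d.
1st instar: 79 / (16.0 − 9.6) = 79 / 6.4 = 12.344 d.
2nd instar: 57 / (16.0 − 8.4) = 57 / 7.6 = 7.500 d.
Sum = 29.415 ≈ 29.4 days.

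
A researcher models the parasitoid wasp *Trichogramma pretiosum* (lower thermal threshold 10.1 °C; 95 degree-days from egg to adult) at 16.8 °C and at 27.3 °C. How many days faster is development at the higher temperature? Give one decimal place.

8.7 days

At 16.8 °C: 95 / (16.8 − 10.1) = 95 / 6.7 = 14.179 d.
At 27.3 °C: 95 / (27.3 − 10.1) = 95 / 17.2 = 5.523 d.
Difference = |14.179 − 5.523| = 8.656 ≈ 8.7 days.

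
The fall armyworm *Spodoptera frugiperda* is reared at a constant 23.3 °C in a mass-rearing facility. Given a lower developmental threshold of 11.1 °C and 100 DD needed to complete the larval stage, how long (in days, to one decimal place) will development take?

8.2 days

Daily accumulation = 23.3 − 11.1 = 12.2 DD/day.
Duration = 100 / 12.2 = 8.197 ≈ 8.2 days.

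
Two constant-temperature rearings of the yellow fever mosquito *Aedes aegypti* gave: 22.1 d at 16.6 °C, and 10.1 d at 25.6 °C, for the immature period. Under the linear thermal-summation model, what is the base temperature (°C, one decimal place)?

9.0 °C

Equal thermal constants: D₁(T₁ − T_b) = D₂(T₂ − T_b).
22.1·(16.6 − T_b) = 10.1·(25.6 − T_b)
T_b = (22.1·16.6 − 10.1·25.6) / (22.1 − 10.1) = 108.30 / 12.0 = 9.025 °C ≈ 9.0 °C.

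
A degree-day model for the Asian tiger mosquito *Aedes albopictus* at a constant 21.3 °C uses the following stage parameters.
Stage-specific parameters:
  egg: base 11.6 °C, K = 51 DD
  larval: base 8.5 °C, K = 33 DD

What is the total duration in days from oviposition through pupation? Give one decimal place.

egg: 51 / (21.3 − 11.6) = 51 / 9.7 = 5.258 d.
larval: 33 / (21.3 − 8.5) = 33 / 12.8 = 2.578 d.
Sum = 7.836 ≈ 7.8 days.

7.8 days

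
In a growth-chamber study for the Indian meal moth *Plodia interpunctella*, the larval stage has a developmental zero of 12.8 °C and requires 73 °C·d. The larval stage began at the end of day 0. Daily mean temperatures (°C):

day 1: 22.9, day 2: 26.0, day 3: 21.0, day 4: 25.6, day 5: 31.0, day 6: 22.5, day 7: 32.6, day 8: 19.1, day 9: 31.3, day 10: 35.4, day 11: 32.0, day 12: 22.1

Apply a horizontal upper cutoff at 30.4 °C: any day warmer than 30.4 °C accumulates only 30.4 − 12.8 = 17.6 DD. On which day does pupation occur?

day 7

Daily DD above 12.8 °C (capped at 17.6): 10.1, 13.2, 8.2, 12.8, 17.6, 9.7, 17.6, 6.3, 17.6, 17.6, 17.6, 9.3.
Cumulative: 10.1, 23.3, 31.5, 44.3, 61.9, 71.6, 89.2, 95.5, 113.1, 130.7, 148.3, 157.6.
The total first reaches 73 DD on day 7.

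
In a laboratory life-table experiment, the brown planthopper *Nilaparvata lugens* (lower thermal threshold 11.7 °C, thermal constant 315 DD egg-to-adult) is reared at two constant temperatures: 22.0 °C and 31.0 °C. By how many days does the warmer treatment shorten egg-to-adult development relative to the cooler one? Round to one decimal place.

14.3 days

At 22.0 °C: 315 / (22.0 − 11.7) = 315 / 10.3 = 30.583 d.
At 31.0 °C: 315 / (31.0 − 11.7) = 315 / 19.3 = 16.321 d.
Difference = |30.583 − 16.321| = 14.261 ≈ 14.3 days.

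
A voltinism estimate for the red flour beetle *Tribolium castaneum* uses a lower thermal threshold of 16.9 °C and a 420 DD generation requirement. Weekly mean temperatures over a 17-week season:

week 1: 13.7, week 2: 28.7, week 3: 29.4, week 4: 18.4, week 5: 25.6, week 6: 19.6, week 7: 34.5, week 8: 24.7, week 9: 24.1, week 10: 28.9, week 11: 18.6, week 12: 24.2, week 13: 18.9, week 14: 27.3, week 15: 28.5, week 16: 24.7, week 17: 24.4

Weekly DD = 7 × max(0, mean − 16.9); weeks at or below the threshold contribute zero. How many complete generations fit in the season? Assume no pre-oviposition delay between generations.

Weekly DD (7 × max(0, T̄ − 16.9)): 0.0, 82.6, 87.5, 10.5, 60.9, 18.9, 123.2, 54.6, 50.4, 84.0, 11.9, 51.1, 14.0, 72.8, 81.2, 54.6, 52.5.
Season total = 910.7 DD.
Complete generations = ⌊910.7 / 420⌋ = 2.

2 generations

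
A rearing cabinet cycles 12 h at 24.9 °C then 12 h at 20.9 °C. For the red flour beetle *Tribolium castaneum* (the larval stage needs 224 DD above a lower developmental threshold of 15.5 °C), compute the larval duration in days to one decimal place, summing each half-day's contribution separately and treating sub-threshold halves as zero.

30.3 days

Day half: max(0, 24.9 − 15.5) × 0.5 = 9.4 × 0.5 = 4.70 DD.
Night half: max(0, 20.9 − 15.5) × 0.5 = 5.4 × 0.5 = 2.70 DD.
Per 24 h: 7.40 DD/day.
Duration = 224 / 7.40 = 30.270 ≈ 30.3 days.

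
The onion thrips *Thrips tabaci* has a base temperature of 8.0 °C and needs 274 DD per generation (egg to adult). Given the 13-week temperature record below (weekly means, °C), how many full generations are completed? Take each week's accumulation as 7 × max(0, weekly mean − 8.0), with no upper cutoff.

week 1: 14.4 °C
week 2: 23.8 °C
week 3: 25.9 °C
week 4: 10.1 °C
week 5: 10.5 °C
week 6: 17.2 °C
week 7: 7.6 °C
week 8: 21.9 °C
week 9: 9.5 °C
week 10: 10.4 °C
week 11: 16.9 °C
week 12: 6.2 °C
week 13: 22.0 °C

2 generations

Weekly DD (7 × max(0, T̄ − 8.0)): 44.8, 110.6, 125.3, 14.7, 17.5, 64.4, 0.0, 97.3, 10.5, 16.8, 62.3, 0.0, 98.0.
Season total = 662.2 DD.
Complete generations = ⌊662.2 / 274⌋ = 2.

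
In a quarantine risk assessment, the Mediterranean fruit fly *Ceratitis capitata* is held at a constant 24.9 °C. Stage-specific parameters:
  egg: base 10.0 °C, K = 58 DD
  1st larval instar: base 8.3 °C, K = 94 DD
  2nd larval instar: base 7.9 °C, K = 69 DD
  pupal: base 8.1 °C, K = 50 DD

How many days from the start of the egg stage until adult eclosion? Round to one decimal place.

16.6 days

egg: 58 / (24.9 − 10.0) = 58 / 14.9 = 3.893 d.
1st larval instar: 94 / (24.9 − 8.3) = 94 / 16.6 = 5.663 d.
2nd larval instar: 69 / (24.9 − 7.9) = 69 / 17.0 = 4.059 d.
pupal: 50 / (24.9 − 8.1) = 50 / 16.8 = 2.976 d.
Sum = 16.590 ≈ 16.6 days.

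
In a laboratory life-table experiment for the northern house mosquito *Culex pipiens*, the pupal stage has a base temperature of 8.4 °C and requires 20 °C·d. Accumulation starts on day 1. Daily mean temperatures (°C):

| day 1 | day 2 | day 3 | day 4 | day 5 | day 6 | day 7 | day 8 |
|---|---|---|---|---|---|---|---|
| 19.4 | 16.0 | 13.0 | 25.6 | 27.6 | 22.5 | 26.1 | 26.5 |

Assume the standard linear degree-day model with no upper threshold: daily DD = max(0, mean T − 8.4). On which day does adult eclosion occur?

Daily DD above 8.4 °C: 11.0, 7.6, 4.6, 17.2, 19.2, 14.1, 17.7, 18.1.
Cumulative: 11.0, 18.6, 23.2, 40.4, 59.6, 73.7, 91.4, 109.5.
The total first reaches 20 DD on day 3.

day 3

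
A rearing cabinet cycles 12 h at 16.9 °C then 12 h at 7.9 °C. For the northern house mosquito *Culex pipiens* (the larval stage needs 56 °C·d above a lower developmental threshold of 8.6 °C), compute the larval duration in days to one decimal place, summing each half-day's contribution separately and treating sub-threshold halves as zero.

Day half: max(0, 16.9 − 8.6) × 0.5 = 8.3 × 0.5 = 4.15 DD.
Night half: max(0, 7.9 − 8.6) × 0.5 = 0.0 × 0.5 = 0.00 DD.
Per 24 h: 4.15 DD/day.
Duration = 56 / 4.15 = 13.494 ≈ 13.5 days.

13.5 days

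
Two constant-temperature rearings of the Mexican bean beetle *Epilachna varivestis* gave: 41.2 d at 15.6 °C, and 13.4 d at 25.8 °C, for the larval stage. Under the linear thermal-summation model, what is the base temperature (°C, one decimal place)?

Equal thermal constants: D₁(T₁ − T_b) = D₂(T₂ − T_b).
41.2·(15.6 − T_b) = 13.4·(25.8 − T_b)
T_b = (41.2·15.6 − 13.4·25.8) / (41.2 − 13.4) = 297.00 / 27.8 = 10.683 °C ≈ 10.7 °C.

10.7 °C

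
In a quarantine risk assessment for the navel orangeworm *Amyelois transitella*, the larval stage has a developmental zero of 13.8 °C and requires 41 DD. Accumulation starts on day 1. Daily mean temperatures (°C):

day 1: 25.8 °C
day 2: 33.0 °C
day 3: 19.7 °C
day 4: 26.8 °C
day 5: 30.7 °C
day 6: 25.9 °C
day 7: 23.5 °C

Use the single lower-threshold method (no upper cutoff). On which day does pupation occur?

day 4

Daily DD above 13.8 °C: 12.0, 19.2, 5.9, 13.0, 16.9, 12.1, 9.7.
Cumulative: 12.0, 31.2, 37.1, 50.1, 67.0, 79.1, 88.8.
The total first reaches 41 DD on day 4.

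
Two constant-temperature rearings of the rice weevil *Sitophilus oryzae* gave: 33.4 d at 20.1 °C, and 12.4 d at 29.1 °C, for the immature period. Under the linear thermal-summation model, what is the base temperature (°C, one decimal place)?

14.8 °C

Equal thermal constants: D₁(T₁ − T_b) = D₂(T₂ − T_b).
33.4·(20.1 − T_b) = 12.4·(29.1 − T_b)
T_b = (33.4·20.1 − 12.4·29.1) / (33.4 − 12.4) = 310.50 / 21.0 = 14.786 °C ≈ 14.8 °C.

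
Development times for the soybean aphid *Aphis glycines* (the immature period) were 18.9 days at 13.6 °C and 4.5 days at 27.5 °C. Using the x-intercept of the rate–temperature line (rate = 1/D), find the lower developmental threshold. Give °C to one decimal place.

9.3 °C

Equal thermal constants: D₁(T₁ − T_b) = D₂(T₂ − T_b).
18.9·(13.6 − T_b) = 4.5·(27.5 − T_b)
T_b = (18.9·13.6 − 4.5·27.5) / (18.9 − 4.5) = 133.29 / 14.4 = 9.256 °C ≈ 9.3 °C.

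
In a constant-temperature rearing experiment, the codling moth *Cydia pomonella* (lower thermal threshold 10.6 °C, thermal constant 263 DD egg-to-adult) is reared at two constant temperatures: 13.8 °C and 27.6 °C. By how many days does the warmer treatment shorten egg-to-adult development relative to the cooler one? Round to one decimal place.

66.7 days

At 13.8 °C: 263 / (13.8 − 10.6) = 263 / 3.2 = 82.187 d.
At 27.6 °C: 263 / (27.6 − 10.6) = 263 / 17.0 = 15.471 d.
Difference = |82.187 − 15.471| = 66.717 ≈ 66.7 days.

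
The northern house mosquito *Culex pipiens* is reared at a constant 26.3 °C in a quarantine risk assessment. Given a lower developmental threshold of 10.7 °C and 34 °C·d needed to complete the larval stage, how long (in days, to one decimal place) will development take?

2.2 days

Daily accumulation = 26.3 − 10.7 = 15.6 DD/day.
Duration = 34 / 15.6 = 2.179 ≈ 2.2 days.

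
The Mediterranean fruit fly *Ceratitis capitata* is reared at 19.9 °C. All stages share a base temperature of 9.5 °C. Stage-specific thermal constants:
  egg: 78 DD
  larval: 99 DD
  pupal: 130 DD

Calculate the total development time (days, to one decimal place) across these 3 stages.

29.5 days

Daily accumulation at 19.9 °C = 19.9 − 9.5 = 10.4 DD/day.
Total K = 78 + 99 + 130 = 307 DD.
Total duration = 307 / 10.4 = 29.519 ≈ 29.5 days.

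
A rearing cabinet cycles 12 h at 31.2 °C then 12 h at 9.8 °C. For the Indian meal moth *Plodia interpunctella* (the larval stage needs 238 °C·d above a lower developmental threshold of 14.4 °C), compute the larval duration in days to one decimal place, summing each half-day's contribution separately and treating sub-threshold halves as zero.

Day half: max(0, 31.2 − 14.4) × 0.5 = 16.8 × 0.5 = 8.40 DD.
Night half: max(0, 9.8 − 14.4) × 0.5 = 0.0 × 0.5 = 0.00 DD.
Per 24 h: 8.40 DD/day.
Duration = 238 / 8.40 = 28.333 ≈ 28.3 days.

28.3 days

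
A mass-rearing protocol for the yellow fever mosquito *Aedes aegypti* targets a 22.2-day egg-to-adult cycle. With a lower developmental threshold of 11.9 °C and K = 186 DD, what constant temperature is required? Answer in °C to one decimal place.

20.3 °C

Required daily accumulation = 186 / 22.2 = 8.378 DD/day.
T = T_base + 8.378 = 11.9 + 8.378 = 20.278 ≈ 20.3 °C.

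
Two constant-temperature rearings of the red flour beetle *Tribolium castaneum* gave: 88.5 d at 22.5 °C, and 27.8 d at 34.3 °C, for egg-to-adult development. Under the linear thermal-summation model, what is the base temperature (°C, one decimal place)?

17.1 °C

Under the model K = D·(T − T_b), so D₁·(T₁ − T_b) = D₂·(T₂ − T_b).
88.5·(22.5 − T_b) = 27.8·(34.3 − T_b)
T_b = (88.5·22.5 − 27.8·34.3) / (88.5 − 27.8) = 1037.71 / 60.7 = 17.096 °C ≈ 17.1 °C.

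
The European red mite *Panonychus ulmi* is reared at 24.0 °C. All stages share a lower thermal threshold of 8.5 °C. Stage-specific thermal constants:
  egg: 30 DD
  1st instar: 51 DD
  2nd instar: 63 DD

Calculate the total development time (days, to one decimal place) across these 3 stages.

9.3 days

Daily accumulation at 24.0 °C = 24.0 − 8.5 = 15.5 DD/day.
Total K = 30 + 51 + 63 = 144 DD.
Total duration = 144 / 15.5 = 9.290 ≈ 9.3 days.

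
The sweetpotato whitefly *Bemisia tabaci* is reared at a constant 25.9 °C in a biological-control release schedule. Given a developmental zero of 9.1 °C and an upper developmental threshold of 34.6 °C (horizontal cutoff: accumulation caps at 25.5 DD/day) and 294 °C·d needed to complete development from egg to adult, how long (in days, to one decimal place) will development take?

17.5 days

Daily accumulation = 25.9 − 9.1 = 16.8 DD/day.
Duration = 294 / 16.8 = 17.500 ≈ 17.5 days.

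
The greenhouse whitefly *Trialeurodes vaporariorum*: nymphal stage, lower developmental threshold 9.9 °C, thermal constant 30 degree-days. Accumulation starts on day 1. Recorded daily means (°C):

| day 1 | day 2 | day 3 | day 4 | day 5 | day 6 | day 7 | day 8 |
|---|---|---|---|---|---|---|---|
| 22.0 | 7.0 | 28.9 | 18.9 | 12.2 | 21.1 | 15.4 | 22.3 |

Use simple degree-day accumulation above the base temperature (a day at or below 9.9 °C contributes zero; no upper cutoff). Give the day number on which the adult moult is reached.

Daily DD above 9.9 °C: 12.1, 0.0, 19.0, 9.0, 2.3, 11.2, 5.5, 12.4.
Cumulative: 12.1, 12.1, 31.1, 40.1, 42.4, 53.6, 59.1, 71.5.
The total first reaches 30 DD on day 3.

day 3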